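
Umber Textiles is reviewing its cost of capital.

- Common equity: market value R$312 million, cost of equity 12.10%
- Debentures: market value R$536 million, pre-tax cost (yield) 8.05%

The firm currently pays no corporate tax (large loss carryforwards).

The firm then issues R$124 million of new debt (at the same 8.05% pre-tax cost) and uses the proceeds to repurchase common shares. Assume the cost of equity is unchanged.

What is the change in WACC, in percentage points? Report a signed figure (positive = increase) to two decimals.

Current WACC:
Total capital V = 312 + 536 = 848.
Equity: weight = 312/848 = 0.3679; cost = 12.1%.
Debentures: weight = 536/848 = 0.6321; after-tax cost = 8.05% × (1 − 0%) = 8.0500%.
WACC = 0.3679 × 12.1000% + 0.6321 × 8.0500% = 9.5401%.
After the change:
Total capital V = 188 + 660 = 848.
Equity: weight = 188/848 = 0.2217; cost = 12.1%.
Debentures: weight = 660/848 = 0.7783; after-tax cost = 8.05% × (1 − 0%) = 8.0500%.
WACC = 0.2217 × 12.1000% + 0.7783 × 8.0500% = 8.9479%.
Change in WACC = 8.9479% − 9.5401% = -0.5922 pp.

-0.59 pp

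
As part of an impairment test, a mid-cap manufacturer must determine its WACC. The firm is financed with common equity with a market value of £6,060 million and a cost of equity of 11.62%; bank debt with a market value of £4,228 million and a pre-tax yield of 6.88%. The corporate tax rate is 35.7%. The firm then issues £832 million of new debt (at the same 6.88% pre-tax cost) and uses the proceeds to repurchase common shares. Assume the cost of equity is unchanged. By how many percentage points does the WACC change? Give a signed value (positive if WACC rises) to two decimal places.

-0.58 pp

Current WACC:
Total capital V = 6060 + 4228 = 10288.
Equity: weight = 6060/10288 = 0.5890; cost = 11.62%.
Bank debt: weight = 4228/10288 = 0.4110; after-tax cost = 6.88% × (1 − 35.7%) = 4.4238%.
WACC = 0.5890 × 11.6200% + 0.4110 × 4.4238% = 8.6626%.
After the change:
Total capital V = 5228 + 5060 = 10288.
Equity: weight = 5228/10288 = 0.5082; cost = 11.62%.
Bank debt: weight = 5060/10288 = 0.4918; after-tax cost = 6.88% × (1 − 35.7%) = 4.4238%.
WACC = 0.5082 × 11.6200% + 0.4918 × 4.4238% = 8.0807%.
Change in WACC = 8.0807% − 8.6626% = -0.5820 pp.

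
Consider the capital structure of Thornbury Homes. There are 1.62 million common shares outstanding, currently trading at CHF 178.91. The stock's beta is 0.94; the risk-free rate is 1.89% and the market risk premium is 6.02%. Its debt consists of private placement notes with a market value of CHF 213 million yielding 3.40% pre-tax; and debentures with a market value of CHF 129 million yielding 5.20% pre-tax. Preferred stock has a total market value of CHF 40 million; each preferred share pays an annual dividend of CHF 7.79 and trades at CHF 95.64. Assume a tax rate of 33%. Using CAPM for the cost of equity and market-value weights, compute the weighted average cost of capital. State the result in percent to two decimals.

Cost of equity via CAPM: Re = 1.89% + 0.94 × 6.02% = 7.5488%.
Cost of preferred: Rp = 7.79 / 95.64 = 8.1451%.
Market value of equity E = 178.91 × 1.62m = 289.8342m.
Total capital V = 289.8342 + 40 + 213 + 129 = 671.8342.
Equity: weight = 289.8342/671.8342 = 0.4314; cost = 7.5488%.
Preferred: weight = 40/671.8342 = 0.0595; cost = 8.1451%.
Private placement notes: weight = 213/671.8342 = 0.3170; after-tax cost = 3.4% × (1 − 33%) = 2.2780%.
Debentures: weight = 129/671.8342 = 0.1920; after-tax cost = 5.2% × (1 − 33%) = 3.4840%.
WACC = 0.4314 × 7.5488% + 0.0595 × 8.1451% + 0.3170 × 2.2780% + 0.1920 × 3.4840% = 5.1327%.

5.13%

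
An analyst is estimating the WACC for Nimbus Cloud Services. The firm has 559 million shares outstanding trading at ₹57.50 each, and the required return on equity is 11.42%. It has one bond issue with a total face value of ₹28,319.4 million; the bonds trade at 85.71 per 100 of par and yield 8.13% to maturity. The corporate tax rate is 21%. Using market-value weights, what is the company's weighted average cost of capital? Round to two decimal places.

Market value of equity E = 57.5 × 559m = 32142.5m. Market value of debt D = 28319.4m × 85.71/100 = 24272.55774m.
Total capital V = 32142.5 + 24272.55774 = 56415.05774.
Equity: weight = 32142.5/56415.05774 = 0.5698; cost = 11.42%.
Bonds outstanding: weight = 24272.55774/56415.05774 = 0.4302; after-tax cost = 8.13% × (1 − 21%) = 6.4227%.
WACC = 0.5698 × 11.4200% + 0.4302 × 6.4227% = 9.2699%.

9.27%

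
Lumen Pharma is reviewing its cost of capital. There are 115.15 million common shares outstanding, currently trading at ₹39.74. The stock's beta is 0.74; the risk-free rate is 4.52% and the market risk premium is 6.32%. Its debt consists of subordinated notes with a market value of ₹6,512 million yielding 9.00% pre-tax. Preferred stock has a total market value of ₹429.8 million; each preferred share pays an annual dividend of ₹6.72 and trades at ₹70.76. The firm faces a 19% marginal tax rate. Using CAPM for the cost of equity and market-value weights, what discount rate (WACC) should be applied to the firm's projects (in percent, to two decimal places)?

8.13%

Cost of equity via CAPM: Re = 4.52% + 0.74 × 6.32% = 9.1968%.
Cost of preferred: Rp = 6.72 / 70.76 = 9.4969%.
Market value of equity E = 39.74 × 115.15m = 4576.061m.
Total capital V = 4576.061 + 429.8 + 6512 = 11517.861.
Equity: weight = 4576.061/11517.861 = 0.3973; cost = 9.1968%.
Preferred: weight = 429.8/11517.861 = 0.0373; cost = 9.4969%.
Subordinated notes: weight = 6512/11517.861 = 0.5654; after-tax cost = 9% × (1 − 19%) = 7.2900%.
WACC = 0.3973 × 9.1968% + 0.0373 × 9.4969% + 0.5654 × 7.2900% = 8.1299%.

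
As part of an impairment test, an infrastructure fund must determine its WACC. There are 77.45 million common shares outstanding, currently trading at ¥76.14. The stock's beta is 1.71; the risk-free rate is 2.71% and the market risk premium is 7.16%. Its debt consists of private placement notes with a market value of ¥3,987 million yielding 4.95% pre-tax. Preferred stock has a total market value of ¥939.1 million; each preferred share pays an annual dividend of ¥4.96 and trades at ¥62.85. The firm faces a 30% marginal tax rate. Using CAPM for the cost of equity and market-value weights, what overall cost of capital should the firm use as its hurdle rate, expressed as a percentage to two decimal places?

Cost of equity via CAPM: Re = 2.71% + 1.71 × 7.16% = 14.9536%.
Cost of preferred: Rp = 4.96 / 62.85 = 7.8918%.
Market value of equity E = 76.14 × 77.45m = 5897.043m.
Total capital V = 5897.043 + 939.1 + 3987 = 10823.143.
Equity: weight = 5897.043/10823.143 = 0.5449; cost = 14.9536%.
Preferred: weight = 939.1/10823.143 = 0.0868; cost = 7.8918%.
Private placement notes: weight = 3987/10823.143 = 0.3684; after-tax cost = 4.95% × (1 − 30%) = 3.4650%.
WACC = 0.5449 × 14.9536% + 0.0868 × 7.8918% + 0.3684 × 3.4650% = 10.1087%.

10.11%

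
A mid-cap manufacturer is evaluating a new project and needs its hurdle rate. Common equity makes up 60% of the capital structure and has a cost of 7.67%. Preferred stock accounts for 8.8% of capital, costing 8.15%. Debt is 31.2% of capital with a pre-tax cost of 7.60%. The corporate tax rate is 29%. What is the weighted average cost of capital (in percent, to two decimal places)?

After-tax cost of debt = 7.6% × (1 − 29%) = 5.3960%.
WACC = 0.600 × 7.6700% + 0.088 × 8.1500% + 0.312 × 5.3960% = 7.0028%.

7.00%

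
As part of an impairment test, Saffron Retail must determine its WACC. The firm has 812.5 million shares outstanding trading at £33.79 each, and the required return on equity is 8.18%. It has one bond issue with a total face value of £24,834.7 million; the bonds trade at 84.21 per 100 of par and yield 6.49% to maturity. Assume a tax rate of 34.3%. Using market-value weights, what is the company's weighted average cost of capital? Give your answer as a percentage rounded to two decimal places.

6.49%

Market value of equity E = 33.79 × 812.5m = 27454.375m. Market value of debt D = 24834.7m × 84.21/100 = 20913.30087m.
Total capital V = 27454.375 + 20913.30087 = 48367.67587.
Equity: weight = 27454.375/48367.67587 = 0.5676; cost = 8.18%.
Bonds outstanding: weight = 20913.30087/48367.67587 = 0.4324; after-tax cost = 6.49% × (1 − 34.3%) = 4.2639%.
WACC = 0.5676 × 8.1800% + 0.4324 × 4.2639% = 6.4868%.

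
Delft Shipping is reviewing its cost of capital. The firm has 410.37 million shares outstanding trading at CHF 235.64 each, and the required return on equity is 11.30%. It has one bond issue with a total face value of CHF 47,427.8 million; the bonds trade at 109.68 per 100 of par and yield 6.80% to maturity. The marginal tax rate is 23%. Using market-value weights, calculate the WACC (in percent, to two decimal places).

9.18%

Market value of equity E = 235.64 × 410.37m = 96699.5868m. Market value of debt D = 47427.8m × 109.68/100 = 52018.81104m.
Total capital V = 96699.5868 + 52018.81104 = 148718.39784.
Equity: weight = 96699.5868/148718.39784 = 0.6502; cost = 11.3%.
Bonds outstanding: weight = 52018.81104/148718.39784 = 0.3498; after-tax cost = 6.8% × (1 − 23%) = 5.2360%.
WACC = 0.6502 × 11.3000% + 0.3498 × 5.2360% = 9.1789%.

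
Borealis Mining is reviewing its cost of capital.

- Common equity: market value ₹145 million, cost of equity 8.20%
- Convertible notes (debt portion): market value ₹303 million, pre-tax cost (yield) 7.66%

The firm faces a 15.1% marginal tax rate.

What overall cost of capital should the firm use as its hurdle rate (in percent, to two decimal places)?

Total capital V = 145 + 303 = 448.
Equity: weight = 145/448 = 0.3237; cost = 8.2%.
Convertible notes (debt portion): weight = 303/448 = 0.6763; after-tax cost = 7.66% × (1 − 15.1%) = 6.5033%.
WACC = 0.3237 × 8.2000% + 0.6763 × 6.5033% = 7.0525%.

7.05%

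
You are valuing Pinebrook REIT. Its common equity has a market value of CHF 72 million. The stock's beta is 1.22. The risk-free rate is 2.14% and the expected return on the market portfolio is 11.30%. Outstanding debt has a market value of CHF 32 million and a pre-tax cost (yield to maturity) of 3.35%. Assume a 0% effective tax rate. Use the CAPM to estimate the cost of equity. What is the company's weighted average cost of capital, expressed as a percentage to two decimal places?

Market risk premium = 11.3% − 2.14% = 9.16%.
Cost of equity via CAPM: Re = 2.14% + 1.22 × 9.16% = 13.3152%.
Total capital V = 72 + 32 = 104.
Equity: weight = 72/104 = 0.6923; cost = 13.3152%.
Debt: weight = 32/104 = 0.3077; after-tax cost = 3.35% × (1 − 0%) = 3.3500%.
WACC = 0.6923 × 13.3152% + 0.3077 × 3.3500% = 10.2490%.

10.25%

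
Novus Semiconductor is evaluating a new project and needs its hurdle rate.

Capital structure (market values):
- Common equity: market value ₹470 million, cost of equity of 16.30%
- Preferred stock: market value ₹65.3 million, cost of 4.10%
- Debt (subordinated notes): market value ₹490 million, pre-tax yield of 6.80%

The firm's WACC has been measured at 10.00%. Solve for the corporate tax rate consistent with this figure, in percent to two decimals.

30.24%

Total capital V = 470 + 65.3 + 490 = 1025.3.
Equity weight = 470/1025.3 = 0.4584.
Preferred weight = 65.3/1025.3 = 0.0637.
Subordinated notes weight = 490/1025.3 = 0.4779.
Equity contribution = 0.4584 × 16.3% = 7.4720%.
Preferred contribution = 0.0637 × 4.1% = 0.2611%.
Debt contribution must be 10.0% − 7.7331% = 2.2669%.
0.4779 × 6.8% × (1 − T) = 2.2669%  ⇒  (1 − T) = 0.6976.
T = 30.2440%.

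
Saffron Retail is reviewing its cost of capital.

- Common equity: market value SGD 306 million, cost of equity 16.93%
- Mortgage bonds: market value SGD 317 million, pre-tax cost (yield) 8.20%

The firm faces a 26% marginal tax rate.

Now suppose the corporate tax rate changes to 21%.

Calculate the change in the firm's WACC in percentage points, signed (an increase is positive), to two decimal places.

Current WACC:
Total capital V = 306 + 317 = 623.
Equity: weight = 306/623 = 0.4912; cost = 16.93%.
Mortgage bonds: weight = 317/623 = 0.5088; after-tax cost = 8.2% × (1 − 26%) = 6.0680%.
WACC = 0.4912 × 16.9300% + 0.5088 × 6.0680% = 11.4031%.
After the change:
Total capital V = 306 + 317 = 623.
Equity: weight = 306/623 = 0.4912; cost = 16.93%.
Mortgage bonds: weight = 317/623 = 0.5088; after-tax cost = 8.2% × (1 − 21%) = 6.4780%.
WACC = 0.4912 × 16.9300% + 0.5088 × 6.4780% = 11.6117%.
Change in WACC = 11.6117% − 11.4031% = 0.2086 pp.

+0.21 pp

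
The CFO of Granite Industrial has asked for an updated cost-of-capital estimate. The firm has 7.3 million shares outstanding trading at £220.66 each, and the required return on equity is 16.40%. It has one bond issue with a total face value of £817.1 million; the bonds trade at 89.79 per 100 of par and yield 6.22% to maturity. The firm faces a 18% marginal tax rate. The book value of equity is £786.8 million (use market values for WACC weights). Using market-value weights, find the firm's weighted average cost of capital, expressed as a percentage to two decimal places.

12.86%

Market value of equity E = 220.66 × 7.3m = 1610.818m. Market value of debt D = 817.1m × 89.79/100 = 733.67409m.
Total capital V = 1610.818 + 733.67409 = 2344.49209.
Equity: weight = 1610.818/2344.49209 = 0.6871; cost = 16.4%.
Bonds outstanding: weight = 733.67409/2344.49209 = 0.3129; after-tax cost = 6.22% × (1 − 18%) = 5.1004%.
WACC = 0.6871 × 16.4000% + 0.3129 × 5.1004% = 12.8640%.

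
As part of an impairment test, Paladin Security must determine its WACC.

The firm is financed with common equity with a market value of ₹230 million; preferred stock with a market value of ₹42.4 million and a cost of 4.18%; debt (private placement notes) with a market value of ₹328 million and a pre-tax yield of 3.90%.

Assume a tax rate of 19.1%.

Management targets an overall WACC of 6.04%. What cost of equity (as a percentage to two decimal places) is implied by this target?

Total capital V = 230 + 42.4 + 328 = 600.4.
Equity weight = 230/600.4 = 0.3831.
Preferred weight = 42.4/600.4 = 0.0706.
Private placement notes weight = 328/600.4 = 0.5463.
Debt contribution = 0.5463 × 3.9% × (1 − 19.1%) = 1.7236%.
Preferred contribution = 0.0706 × 4.18% = 0.2952%.
Required equity contribution = 6.04% − 2.0188% = 4.0212%.
Re = 4.0212% / 0.3831 = 10.4970%.

10.50%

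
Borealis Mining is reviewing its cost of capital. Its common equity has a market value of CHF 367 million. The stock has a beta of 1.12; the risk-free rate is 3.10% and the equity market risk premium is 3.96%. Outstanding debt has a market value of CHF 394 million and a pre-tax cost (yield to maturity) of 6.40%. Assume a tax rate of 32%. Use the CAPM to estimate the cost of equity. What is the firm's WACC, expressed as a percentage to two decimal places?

5.89%

Cost of equity via CAPM: Re = 3.1% + 1.12 × 3.96% = 7.5352%.
Total capital V = 367 + 394 = 761.
Equity: weight = 367/761 = 0.4823; cost = 7.5352%.
Debt: weight = 394/761 = 0.5177; after-tax cost = 6.4% × (1 − 32%) = 4.3520%.
WACC = 0.4823 × 7.5352% + 0.5177 × 4.3520% = 5.8871%.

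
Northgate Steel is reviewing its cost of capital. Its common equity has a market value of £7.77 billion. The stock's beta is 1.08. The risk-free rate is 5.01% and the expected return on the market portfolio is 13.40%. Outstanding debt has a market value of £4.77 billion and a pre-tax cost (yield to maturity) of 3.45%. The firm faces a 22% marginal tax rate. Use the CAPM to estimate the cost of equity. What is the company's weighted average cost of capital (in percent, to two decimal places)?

Market risk premium = 13.4% − 5.01% = 8.39%.
Cost of equity via CAPM: Re = 5.01% + 1.08 × 8.39% = 14.0712%.
Total capital V = 7.77 + 4.77 = 12.54.
Equity: weight = 7.77/12.54 = 0.6196; cost = 14.0712%.
Debt: weight = 4.77/12.54 = 0.3804; after-tax cost = 3.45% × (1 − 22%) = 2.6910%.
WACC = 0.6196 × 14.0712% + 0.3804 × 2.6910% = 9.7424%.

9.74%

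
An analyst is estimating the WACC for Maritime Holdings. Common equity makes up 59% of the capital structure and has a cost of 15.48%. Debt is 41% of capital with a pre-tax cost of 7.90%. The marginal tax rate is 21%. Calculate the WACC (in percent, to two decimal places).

After-tax cost of debt = 7.9% × (1 − 21%) = 6.2410%.
WACC = 0.590 × 15.4800% + 0.410 × 6.2410% = 11.6920%.

11.69%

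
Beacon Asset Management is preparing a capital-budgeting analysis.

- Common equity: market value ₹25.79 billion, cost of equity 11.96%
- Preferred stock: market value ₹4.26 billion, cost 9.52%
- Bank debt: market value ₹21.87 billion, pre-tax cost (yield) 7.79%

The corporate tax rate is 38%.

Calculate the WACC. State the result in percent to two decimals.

8.76%

Total capital V = 25.79 + 4.26 + 21.87 = 51.92.
Equity: weight = 25.79/51.92 = 0.4967; cost = 11.96%.
Preferred: weight = 4.26/51.92 = 0.0820; cost = 9.52%.
Bank debt: weight = 21.87/51.92 = 0.4212; after-tax cost = 7.79% × (1 − 38%) = 4.8298%.
WACC = 0.4967 × 11.9600% + 0.0820 × 9.5200% + 0.4212 × 4.8298% = 8.7564%.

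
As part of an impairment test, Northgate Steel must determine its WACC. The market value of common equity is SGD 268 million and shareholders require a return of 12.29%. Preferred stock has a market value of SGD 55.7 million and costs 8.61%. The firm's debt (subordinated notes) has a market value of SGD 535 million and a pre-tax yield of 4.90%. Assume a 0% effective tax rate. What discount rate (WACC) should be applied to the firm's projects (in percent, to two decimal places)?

Total capital V = 268 + 55.7 + 535 = 858.7.
Equity: weight = 268/858.7 = 0.3121; cost = 12.29%.
Preferred: weight = 55.7/858.7 = 0.0649; cost = 8.61%.
Subordinated notes: weight = 535/858.7 = 0.6230; after-tax cost = 4.9% × (1 − 0%) = 4.9000%.
WACC = 0.3121 × 12.2900% + 0.0649 × 8.6100% + 0.6230 × 4.9000% = 7.4471%.

7.45%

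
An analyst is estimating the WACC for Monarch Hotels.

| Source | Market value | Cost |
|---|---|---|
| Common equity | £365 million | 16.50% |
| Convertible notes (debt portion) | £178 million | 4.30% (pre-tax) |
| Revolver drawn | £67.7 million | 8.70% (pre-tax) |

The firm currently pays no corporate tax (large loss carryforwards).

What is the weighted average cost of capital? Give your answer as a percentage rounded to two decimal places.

Total capital V = 365 + 178 + 67.7 = 610.7.
Equity: weight = 365/610.7 = 0.5977; cost = 16.5%.
Convertible notes (debt portion): weight = 178/610.7 = 0.2915; after-tax cost = 4.3% × (1 − 0%) = 4.3000%.
Revolver drawn: weight = 67.7/610.7 = 0.1109; after-tax cost = 8.7% × (1 − 0%) = 8.7000%.
WACC = 0.5977 × 16.5000% + 0.2915 × 4.3000% + 0.1109 × 8.7000% = 12.0794%.

12.08%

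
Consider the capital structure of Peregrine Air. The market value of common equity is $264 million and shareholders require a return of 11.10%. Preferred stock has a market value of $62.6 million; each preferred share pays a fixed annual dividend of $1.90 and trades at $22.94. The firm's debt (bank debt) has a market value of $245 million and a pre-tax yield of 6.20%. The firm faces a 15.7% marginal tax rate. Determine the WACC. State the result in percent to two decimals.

8.27%

Cost of preferred: Rp = 1.9 / 22.94 = 8.2825%.
Total capital V = 264 + 62.6 + 245 = 571.6.
Equity: weight = 264/571.6 = 0.4619; cost = 11.1%.
Preferred: weight = 62.6/571.6 = 0.1095; cost = 8.2825%.
Bank debt: weight = 245/571.6 = 0.4286; after-tax cost = 6.2% × (1 − 15.7%) = 5.2266%.
WACC = 0.4619 × 11.1000% + 0.1095 × 8.2825% + 0.4286 × 5.2266% = 8.2740%.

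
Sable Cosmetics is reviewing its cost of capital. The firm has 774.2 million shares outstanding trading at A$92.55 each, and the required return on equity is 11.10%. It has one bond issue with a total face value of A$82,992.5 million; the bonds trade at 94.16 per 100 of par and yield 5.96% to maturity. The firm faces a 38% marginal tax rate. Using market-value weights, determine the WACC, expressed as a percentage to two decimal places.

Market value of equity E = 92.55 × 774.2m = 71652.21m. Market value of debt D = 82992.5m × 94.16/100 = 78145.738m.
Total capital V = 71652.21 + 78145.738 = 149797.948.
Equity: weight = 71652.21/149797.948 = 0.4783; cost = 11.1%.
Bonds outstanding: weight = 78145.738/149797.948 = 0.5217; after-tax cost = 5.96% × (1 − 38%) = 3.6952%.
WACC = 0.4783 × 11.1000% + 0.5217 × 3.6952% = 7.2371%.

7.24%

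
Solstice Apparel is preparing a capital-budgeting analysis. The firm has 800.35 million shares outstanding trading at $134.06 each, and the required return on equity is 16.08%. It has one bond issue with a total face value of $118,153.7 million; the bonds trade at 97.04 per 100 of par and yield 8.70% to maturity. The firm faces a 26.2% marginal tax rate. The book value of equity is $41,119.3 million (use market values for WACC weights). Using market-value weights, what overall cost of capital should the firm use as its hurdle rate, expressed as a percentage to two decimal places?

Market value of equity E = 134.06 × 800.35m = 107294.921m. Market value of debt D = 118153.7m × 97.04/100 = 114656.35048m.
Total capital V = 107294.921 + 114656.35048 = 221951.27148.
Equity: weight = 107294.921/221951.27148 = 0.4834; cost = 16.08%.
Bonds outstanding: weight = 114656.35048/221951.27148 = 0.5166; after-tax cost = 8.7% × (1 − 26.2%) = 6.4206%.
WACC = 0.4834 × 16.0800% + 0.5166 × 6.4206% = 11.0901%.

11.09%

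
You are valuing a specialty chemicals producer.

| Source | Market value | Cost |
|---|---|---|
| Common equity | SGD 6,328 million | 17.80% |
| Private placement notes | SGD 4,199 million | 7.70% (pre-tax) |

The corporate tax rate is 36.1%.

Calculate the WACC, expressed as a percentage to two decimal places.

Total capital V = 6328 + 4199 = 10527.
Equity: weight = 6328/10527 = 0.6011; cost = 17.8%.
Private placement notes: weight = 4199/10527 = 0.3989; after-tax cost = 7.7% × (1 − 36.1%) = 4.9203%.
WACC = 0.6011 × 17.8000% + 0.3989 × 4.9203% = 12.6626%.

12.66%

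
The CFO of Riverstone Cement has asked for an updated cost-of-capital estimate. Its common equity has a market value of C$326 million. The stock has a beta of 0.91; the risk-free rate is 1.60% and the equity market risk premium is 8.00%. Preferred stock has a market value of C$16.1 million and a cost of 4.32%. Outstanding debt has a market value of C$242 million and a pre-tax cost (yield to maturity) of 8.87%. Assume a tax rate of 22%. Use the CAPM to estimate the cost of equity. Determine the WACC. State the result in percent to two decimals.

7.94%

Cost of equity via CAPM: Re = 1.6% + 0.91 × 8.0% = 8.8800%.
Total capital V = 326 + 16.1 + 242 = 584.1.
Equity: weight = 326/584.1 = 0.5581; cost = 8.88%.
Preferred: weight = 16.1/584.1 = 0.0276; cost = 4.32%.
Debt: weight = 242/584.1 = 0.4143; after-tax cost = 8.87% × (1 − 22%) = 6.9186%.
WACC = 0.5581 × 8.8800% + 0.0276 × 4.3200% + 0.4143 × 6.9186% = 7.9417%.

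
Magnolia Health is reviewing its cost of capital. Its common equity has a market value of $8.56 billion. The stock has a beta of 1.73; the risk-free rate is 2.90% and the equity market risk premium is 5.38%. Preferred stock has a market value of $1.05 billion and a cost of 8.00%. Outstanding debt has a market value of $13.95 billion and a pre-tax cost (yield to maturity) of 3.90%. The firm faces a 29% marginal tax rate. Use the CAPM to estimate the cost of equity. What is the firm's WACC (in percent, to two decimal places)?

6.43%

Cost of equity via CAPM: Re = 2.9% + 1.73 × 5.38% = 12.2074%.
Total capital V = 8.56 + 1.05 + 13.95 = 23.56.
Equity: weight = 8.56/23.56 = 0.3633; cost = 12.2074%.
Preferred: weight = 1.05/23.56 = 0.0446; cost = 8%.
Debt: weight = 13.95/23.56 = 0.5921; after-tax cost = 3.9% × (1 − 29%) = 2.7690%.
WACC = 0.3633 × 12.2074% + 0.0446 × 8.0000% + 0.5921 × 2.7690% = 6.4314%.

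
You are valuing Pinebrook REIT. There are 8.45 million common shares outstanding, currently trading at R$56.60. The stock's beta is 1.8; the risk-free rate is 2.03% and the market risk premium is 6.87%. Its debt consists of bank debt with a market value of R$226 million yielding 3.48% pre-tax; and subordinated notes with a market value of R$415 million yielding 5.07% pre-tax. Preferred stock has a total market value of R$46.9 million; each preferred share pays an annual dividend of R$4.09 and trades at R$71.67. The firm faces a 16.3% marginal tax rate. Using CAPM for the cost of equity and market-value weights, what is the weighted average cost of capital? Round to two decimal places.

8.21%

Cost of equity via CAPM: Re = 2.03% + 1.8 × 6.87% = 14.3960%.
Cost of preferred: Rp = 4.09 / 71.67 = 5.7067%.
Market value of equity E = 56.6 × 8.45m = 478.27m.
Total capital V = 478.27 + 46.9 + 226 + 415 = 1166.17.
Equity: weight = 478.27/1166.17 = 0.4101; cost = 14.396%.
Preferred: weight = 46.9/1166.17 = 0.0402; cost = 5.7067%.
Bank debt: weight = 226/1166.17 = 0.1938; after-tax cost = 3.48% × (1 − 16.3%) = 2.9128%.
Subordinated notes: weight = 415/1166.17 = 0.3559; after-tax cost = 5.07% × (1 − 16.3%) = 4.2436%.
WACC = 0.4101 × 14.3960% + 0.0402 × 5.7067% + 0.1938 × 2.9128% + 0.3559 × 4.2436% = 8.2082%.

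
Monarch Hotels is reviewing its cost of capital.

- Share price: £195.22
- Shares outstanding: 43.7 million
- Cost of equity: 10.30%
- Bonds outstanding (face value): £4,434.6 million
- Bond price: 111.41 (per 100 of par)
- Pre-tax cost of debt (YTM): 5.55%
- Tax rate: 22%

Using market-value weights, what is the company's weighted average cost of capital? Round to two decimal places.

8.11%

Market value of equity E = 195.22 × 43.7m = 8531.114m. Market value of debt D = 4434.6m × 111.41/100 = 4940.58786m.
Total capital V = 8531.114 + 4940.58786 = 13471.70186.
Equity: weight = 8531.114/13471.70186 = 0.6333; cost = 10.3%.
Bonds outstanding: weight = 4940.58786/13471.70186 = 0.3667; after-tax cost = 5.55% × (1 − 22%) = 4.3290%.
WACC = 0.6333 × 10.3000% + 0.3667 × 4.3290% = 8.1102%.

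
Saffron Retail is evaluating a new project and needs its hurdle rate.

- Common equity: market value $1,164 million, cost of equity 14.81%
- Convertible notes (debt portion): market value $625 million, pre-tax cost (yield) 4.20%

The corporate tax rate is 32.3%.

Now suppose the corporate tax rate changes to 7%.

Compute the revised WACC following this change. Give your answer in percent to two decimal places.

After the change:
Total capital V = 1164 + 625 = 1789.
Equity: weight = 1164/1789 = 0.6506; cost = 14.81%.
Convertible notes (debt portion): weight = 625/1789 = 0.3494; after-tax cost = 4.2% × (1 − 7%) = 3.9060%.
WACC = 0.6506 × 14.8100% + 0.3494 × 3.9060% = 11.0006%.

11.00%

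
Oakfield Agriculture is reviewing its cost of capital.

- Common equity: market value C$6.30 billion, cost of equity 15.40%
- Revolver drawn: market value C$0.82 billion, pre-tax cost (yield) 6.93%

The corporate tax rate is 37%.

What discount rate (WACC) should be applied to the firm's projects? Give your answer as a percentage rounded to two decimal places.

14.13%

Total capital V = 6.3 + 0.82 = 7.12.
Equity: weight = 6.3/7.12 = 0.8848; cost = 15.4%.
Revolver drawn: weight = 0.82/7.12 = 0.1152; after-tax cost = 6.93% × (1 − 37%) = 4.3659%.
WACC = 0.8848 × 15.4000% + 0.1152 × 4.3659% = 14.1292%.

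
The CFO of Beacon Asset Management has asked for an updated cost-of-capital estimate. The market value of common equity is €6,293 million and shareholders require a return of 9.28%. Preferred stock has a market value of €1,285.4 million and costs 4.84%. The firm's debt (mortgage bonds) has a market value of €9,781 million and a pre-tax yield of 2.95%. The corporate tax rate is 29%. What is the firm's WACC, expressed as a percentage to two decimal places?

Total capital V = 6293 + 1285.4 + 9781 = 17359.4.
Equity: weight = 6293/17359.4 = 0.3625; cost = 9.28%.
Preferred: weight = 1285.4/17359.4 = 0.0740; cost = 4.84%.
Mortgage bonds: weight = 9781/17359.4 = 0.5634; after-tax cost = 2.95% × (1 − 29%) = 2.0945%.
WACC = 0.3625 × 9.2800% + 0.0740 × 4.8400% + 0.5634 × 2.0945% = 4.9026%.

4.90%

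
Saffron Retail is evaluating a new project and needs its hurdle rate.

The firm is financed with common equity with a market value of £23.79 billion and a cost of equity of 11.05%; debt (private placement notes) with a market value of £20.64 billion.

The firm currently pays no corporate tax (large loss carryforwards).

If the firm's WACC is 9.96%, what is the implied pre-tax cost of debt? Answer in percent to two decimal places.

8.70%

Total capital V = 23.79 + 20.64 = 44.43.
Equity weight = 23.79/44.43 = 0.5354.
Private placement notes weight = 20.64/44.43 = 0.4646.
Equity contribution = 0.5354 × 11.05% = 5.9167%.
Remaining for debt = 9.96% − 5.9167% = 4.0433%.
Rd × (1 − 0%) × 0.4646 = 4.0433%  ⇒  Rd = 8.7036%.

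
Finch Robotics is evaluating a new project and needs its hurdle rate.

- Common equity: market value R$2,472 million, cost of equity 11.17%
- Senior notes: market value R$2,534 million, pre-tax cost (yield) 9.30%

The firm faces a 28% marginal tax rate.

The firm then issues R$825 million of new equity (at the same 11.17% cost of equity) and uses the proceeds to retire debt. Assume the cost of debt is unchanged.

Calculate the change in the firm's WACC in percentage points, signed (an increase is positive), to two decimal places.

Current WACC:
Total capital V = 2472 + 2534 = 5006.
Equity: weight = 2472/5006 = 0.4938; cost = 11.17%.
Senior notes: weight = 2534/5006 = 0.5062; after-tax cost = 9.3% × (1 − 28%) = 6.6960%.
WACC = 0.4938 × 11.1700% + 0.5062 × 6.6960% = 8.9053%.
After the change:
Total capital V = 3297 + 1709 = 5006.
Equity: weight = 3297/5006 = 0.6586; cost = 11.17%.
Senior notes: weight = 1709/5006 = 0.3414; after-tax cost = 9.3% × (1 − 28%) = 6.6960%.
WACC = 0.6586 × 11.1700% + 0.3414 × 6.6960% = 9.6426%.
Change in WACC = 9.6426% − 8.9053% = 0.7373 pp.

+0.74 pp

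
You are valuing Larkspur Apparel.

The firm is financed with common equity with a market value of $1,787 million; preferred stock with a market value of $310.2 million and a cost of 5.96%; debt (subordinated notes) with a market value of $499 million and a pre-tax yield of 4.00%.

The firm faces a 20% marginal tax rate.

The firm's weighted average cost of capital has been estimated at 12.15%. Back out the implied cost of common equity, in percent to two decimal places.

15.72%

Total capital V = 1787 + 310.2 + 499 = 2596.2.
Equity weight = 1787/2596.2 = 0.6883.
Preferred weight = 310.2/2596.2 = 0.1195.
Subordinated notes weight = 499/2596.2 = 0.1922.
Debt contribution = 0.1922 × 4% × (1 − 20%) = 0.6151%.
Preferred contribution = 0.1195 × 5.96% = 0.7121%.
Required equity contribution = 12.15% − 1.3272% = 10.8228%.
Re = 10.8228% / 0.6883 = 15.7237%.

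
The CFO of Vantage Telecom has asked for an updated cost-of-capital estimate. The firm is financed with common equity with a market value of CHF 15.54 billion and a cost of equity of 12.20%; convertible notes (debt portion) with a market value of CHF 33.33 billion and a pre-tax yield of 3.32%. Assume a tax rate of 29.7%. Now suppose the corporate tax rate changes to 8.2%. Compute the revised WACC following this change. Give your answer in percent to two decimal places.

After the change:
Total capital V = 15.54 + 33.33 = 48.87.
Equity: weight = 15.54/48.87 = 0.3180; cost = 12.2%.
Convertible notes (debt portion): weight = 33.33/48.87 = 0.6820; after-tax cost = 3.32% × (1 − 8.2%) = 3.0478%.
WACC = 0.3180 × 12.2000% + 0.6820 × 3.0478% = 5.9580%.

5.96%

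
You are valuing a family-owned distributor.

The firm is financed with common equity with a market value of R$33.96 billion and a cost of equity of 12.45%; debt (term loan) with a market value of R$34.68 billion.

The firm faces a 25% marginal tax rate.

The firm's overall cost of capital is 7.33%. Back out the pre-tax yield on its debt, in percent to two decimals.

Total capital V = 33.96 + 34.68 = 68.64.
Equity weight = 33.96/68.64 = 0.4948.
Term loan weight = 34.68/68.64 = 0.5052.
Equity contribution = 0.4948 × 12.45% = 6.1597%.
Remaining for debt = 7.33% − 6.1597% = 1.1703%.
Rd × (1 − 25%) × 0.5052 = 1.1703%  ⇒  Rd = 3.0884%.

3.09%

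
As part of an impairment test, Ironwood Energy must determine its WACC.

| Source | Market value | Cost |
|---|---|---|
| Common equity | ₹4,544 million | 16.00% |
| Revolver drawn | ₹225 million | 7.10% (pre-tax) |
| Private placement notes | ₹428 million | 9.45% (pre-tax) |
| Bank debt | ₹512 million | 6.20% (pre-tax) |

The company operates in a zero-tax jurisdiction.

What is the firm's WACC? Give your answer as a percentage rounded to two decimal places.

14.28%

Total capital V = 4544 + 225 + 428 + 512 = 5709.
Equity: weight = 4544/5709 = 0.7959; cost = 16%.
Revolver drawn: weight = 225/5709 = 0.0394; after-tax cost = 7.1% × (1 − 0%) = 7.1000%.
Private placement notes: weight = 428/5709 = 0.0750; after-tax cost = 9.45% × (1 − 0%) = 9.4500%.
Bank debt: weight = 512/5709 = 0.0897; after-tax cost = 6.2% × (1 − 0%) = 6.2000%.
WACC = 0.7959 × 16.0000% + 0.0394 × 7.1000% + 0.0750 × 9.4500% + 0.0897 × 6.2000% = 14.2793%.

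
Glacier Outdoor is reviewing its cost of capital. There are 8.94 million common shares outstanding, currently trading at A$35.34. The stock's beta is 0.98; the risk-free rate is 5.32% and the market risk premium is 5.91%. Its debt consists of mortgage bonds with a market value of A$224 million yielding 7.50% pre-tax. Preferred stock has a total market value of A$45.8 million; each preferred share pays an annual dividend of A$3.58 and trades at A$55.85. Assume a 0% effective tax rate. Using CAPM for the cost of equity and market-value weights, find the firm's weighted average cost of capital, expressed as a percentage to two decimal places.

9.36%

Cost of equity via CAPM: Re = 5.32% + 0.98 × 5.91% = 11.1118%.
Cost of preferred: Rp = 3.58 / 55.85 = 6.4100%.
Market value of equity E = 35.34 × 8.94m = 315.9396m.
Total capital V = 315.9396 + 45.8 + 224 = 585.7396.
Equity: weight = 315.9396/585.7396 = 0.5394; cost = 11.1118%.
Preferred: weight = 45.8/585.7396 = 0.0782; cost = 6.41%.
Mortgage bonds: weight = 224/585.7396 = 0.3824; after-tax cost = 7.5% × (1 − 0%) = 7.5000%.
WACC = 0.5394 × 11.1118% + 0.0782 × 6.4100% + 0.3824 × 7.5000% = 9.3629%.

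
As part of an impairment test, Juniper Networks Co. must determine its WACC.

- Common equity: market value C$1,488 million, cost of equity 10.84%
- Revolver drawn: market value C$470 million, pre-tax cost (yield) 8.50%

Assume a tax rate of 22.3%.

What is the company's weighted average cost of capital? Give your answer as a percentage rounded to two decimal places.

9.82%

Total capital V = 1488 + 470 = 1958.
Equity: weight = 1488/1958 = 0.7600; cost = 10.84%.
Revolver drawn: weight = 470/1958 = 0.2400; after-tax cost = 8.5% × (1 − 22.3%) = 6.6045%.
WACC = 0.7600 × 10.8400% + 0.2400 × 6.6045% = 9.8233%.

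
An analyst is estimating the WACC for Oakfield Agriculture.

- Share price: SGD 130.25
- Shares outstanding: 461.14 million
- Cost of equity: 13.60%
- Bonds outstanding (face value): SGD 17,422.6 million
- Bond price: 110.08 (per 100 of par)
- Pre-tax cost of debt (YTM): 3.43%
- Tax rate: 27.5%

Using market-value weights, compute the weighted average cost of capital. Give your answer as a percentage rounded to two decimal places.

Market value of equity E = 130.25 × 461.14m = 60063.485m. Market value of debt D = 17422.6m × 110.08/100 = 19178.79808m.
Total capital V = 60063.485 + 19178.79808 = 79242.28308.
Equity: weight = 60063.485/79242.28308 = 0.7580; cost = 13.6%.
Bonds outstanding: weight = 19178.79808/79242.28308 = 0.2420; after-tax cost = 3.43% × (1 − 27.5%) = 2.4868%.
WACC = 0.7580 × 13.6000% + 0.2420 × 2.4868% = 10.9103%.

10.91%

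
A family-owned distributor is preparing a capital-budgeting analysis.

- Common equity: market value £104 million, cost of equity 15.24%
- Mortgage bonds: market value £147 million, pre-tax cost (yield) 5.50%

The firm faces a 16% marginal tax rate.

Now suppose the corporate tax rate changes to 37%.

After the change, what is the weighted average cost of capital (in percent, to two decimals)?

After the change:
Total capital V = 104 + 147 = 251.
Equity: weight = 104/251 = 0.4143; cost = 15.24%.
Mortgage bonds: weight = 147/251 = 0.5857; after-tax cost = 5.5% × (1 − 37%) = 3.4650%.
WACC = 0.4143 × 15.2400% + 0.5857 × 3.4650% = 8.3439%.

8.34%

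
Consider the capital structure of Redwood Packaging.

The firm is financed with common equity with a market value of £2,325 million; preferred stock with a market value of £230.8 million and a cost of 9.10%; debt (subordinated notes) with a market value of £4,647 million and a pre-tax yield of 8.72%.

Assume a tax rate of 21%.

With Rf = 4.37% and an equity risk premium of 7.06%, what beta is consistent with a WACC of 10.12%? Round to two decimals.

1.74

Total capital V = 2325 + 230.8 + 4647 = 7202.8.
Equity weight = 2325/7202.8 = 0.3228.
Preferred weight = 230.8/7202.8 = 0.0320.
Subordinated notes weight = 4647/7202.8 = 0.6452.
Debt contribution = 0.6452 × 8.72% × (1 − 21%) = 4.4444%.
Preferred contribution = 0.0320 × 9.1% = 0.2916%.
Required equity contribution = 10.12% − 4.7360% = 5.3840%  ⇒  Re = 16.6795%.
CAPM: 16.6795% = 4.37% + β × 7.06%  ⇒  β = 1.7436.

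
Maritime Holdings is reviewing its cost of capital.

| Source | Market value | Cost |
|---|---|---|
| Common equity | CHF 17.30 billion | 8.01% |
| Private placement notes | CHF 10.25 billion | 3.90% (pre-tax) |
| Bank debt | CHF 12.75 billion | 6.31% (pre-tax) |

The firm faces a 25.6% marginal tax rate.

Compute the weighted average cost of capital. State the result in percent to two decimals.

Total capital V = 17.3 + 10.25 + 12.75 = 40.3.
Equity: weight = 17.3/40.3 = 0.4293; cost = 8.01%.
Private placement notes: weight = 10.25/40.3 = 0.2543; after-tax cost = 3.9% × (1 − 25.6%) = 2.9016%.
Bank debt: weight = 12.75/40.3 = 0.3164; after-tax cost = 6.31% × (1 − 25.6%) = 4.6946%.
WACC = 0.4293 × 8.0100% + 0.2543 × 2.9016% + 0.3164 × 4.6946% = 5.6618%.

5.66%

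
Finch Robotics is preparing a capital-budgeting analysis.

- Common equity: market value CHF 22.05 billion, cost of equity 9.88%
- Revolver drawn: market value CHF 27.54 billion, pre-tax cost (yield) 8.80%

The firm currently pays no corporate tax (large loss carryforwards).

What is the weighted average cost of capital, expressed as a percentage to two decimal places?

Total capital V = 22.05 + 27.54 = 49.59.
Equity: weight = 22.05/49.59 = 0.4446; cost = 9.88%.
Revolver drawn: weight = 27.54/49.59 = 0.5554; after-tax cost = 8.8% × (1 − 0%) = 8.8000%.
WACC = 0.4446 × 9.8800% + 0.5554 × 8.8000% = 9.2802%.

9.28%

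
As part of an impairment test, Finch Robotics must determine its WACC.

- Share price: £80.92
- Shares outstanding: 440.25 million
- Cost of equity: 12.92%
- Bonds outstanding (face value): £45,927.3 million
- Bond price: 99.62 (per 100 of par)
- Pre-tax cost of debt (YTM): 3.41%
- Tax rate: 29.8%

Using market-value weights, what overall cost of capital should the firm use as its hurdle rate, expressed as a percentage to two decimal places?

Market value of equity E = 80.92 × 440.25m = 35625.03m. Market value of debt D = 45927.3m × 99.62/100 = 45752.77626m.
Total capital V = 35625.03 + 45752.77626 = 81377.80626.
Equity: weight = 35625.03/81377.80626 = 0.4378; cost = 12.92%.
Bonds outstanding: weight = 45752.77626/81377.80626 = 0.5622; after-tax cost = 3.41% × (1 − 29.8%) = 2.3938%.
WACC = 0.4378 × 12.9200% + 0.5622 × 2.3938% = 7.0019%.

7.00%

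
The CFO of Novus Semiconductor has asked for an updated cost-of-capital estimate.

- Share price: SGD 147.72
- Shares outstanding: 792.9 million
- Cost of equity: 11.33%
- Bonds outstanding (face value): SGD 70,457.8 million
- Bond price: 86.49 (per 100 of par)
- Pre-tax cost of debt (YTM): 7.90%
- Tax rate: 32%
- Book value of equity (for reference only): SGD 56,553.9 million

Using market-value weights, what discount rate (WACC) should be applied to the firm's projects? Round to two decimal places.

Market value of equity E = 147.72 × 792.9m = 117127.188m. Market value of debt D = 70457.8m × 86.49/100 = 60938.95122m.
Total capital V = 117127.188 + 60938.95122 = 178066.13922.
Equity: weight = 117127.188/178066.13922 = 0.6578; cost = 11.33%.
Bonds outstanding: weight = 60938.95122/178066.13922 = 0.3422; after-tax cost = 7.9% × (1 − 32%) = 5.3720%.
WACC = 0.6578 × 11.3300% + 0.3422 × 5.3720% = 9.2910%.

9.29%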